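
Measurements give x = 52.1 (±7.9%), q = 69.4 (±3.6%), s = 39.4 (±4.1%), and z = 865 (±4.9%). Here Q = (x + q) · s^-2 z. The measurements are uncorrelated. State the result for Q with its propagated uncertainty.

Let u = x + q = 122. δu = √(δx² + δq²) = √(16.9 + 6.24) = 4.81, so δu/u = 0.0396.
Q is then a monomial in u, s, z:
δQ/Q = √((δu/u)² + (-2·δs/s)² + (1·δz/z)²) = √(0.00157 + 0.00672 + 0.00240) = 0.103
Q = 67.7, so δQ = 0.103 × 67.7 = 7.00.

67.7 ± 7.00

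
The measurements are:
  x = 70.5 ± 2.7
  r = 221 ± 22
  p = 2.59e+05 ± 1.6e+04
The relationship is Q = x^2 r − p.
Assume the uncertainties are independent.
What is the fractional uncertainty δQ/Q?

Let w = x^2·r = 1.1e+06. δw/w = √((2·δx/x)² + (1·δr/r)²) = √(0.00587 + 0.00991) = 0.126, so δw = 1.38e+05.
Q = w − p: δQ = √(δw² + δp²) = √(1.9e+10 + 2.56e+08) = 1.39e+05
Q = 8.39e+05, so δQ/Q = 1.39e+05/8.39e+05 = 0.165.

0.165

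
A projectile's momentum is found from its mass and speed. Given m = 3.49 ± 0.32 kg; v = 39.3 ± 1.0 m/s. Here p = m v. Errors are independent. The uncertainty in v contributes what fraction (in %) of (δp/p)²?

7.15%

(δp/p)² = (1·δm/m)² + (1·δv/v)²
  m term: (1×0.0917)² = 0.00841
  v term: (1×0.0254)² = 0.000647
Total = 0.00905. Share from v = 0.000647/0.00905 = 0.0715.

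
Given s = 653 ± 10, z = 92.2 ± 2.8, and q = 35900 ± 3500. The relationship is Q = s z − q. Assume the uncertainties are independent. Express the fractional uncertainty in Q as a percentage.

Let p = s·z = 60200. δp/p = √((1·δs/s)² + (1·δz/z)²) = √(0.000235 + 0.000922) = 0.0340, so δp = 2050.
Q = p − q: δQ = √(δp² + δq²) = √(4.19e+06 + 1.22e+07) = 4060
Q = 24300, so δQ/Q = 4060/24300 = 0.167.

16.7%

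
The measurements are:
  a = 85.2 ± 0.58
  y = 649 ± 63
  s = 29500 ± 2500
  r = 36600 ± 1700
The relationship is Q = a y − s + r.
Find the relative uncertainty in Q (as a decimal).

Let p = a·y = 55300. δp/p = √((1·δa/a)² + (1·δy/y)²) = √(4.63e-05 + 0.00942) = 0.0973, so δp = 5380.
Q = p − s + r: δQ = √(δp² + δs² + δr²) = √(2.9e+07 + 6.25e+06 + 2.89e+06) = 6170
Q = 62400, so δQ/Q = 6170/62400 = 0.0989.

0.0989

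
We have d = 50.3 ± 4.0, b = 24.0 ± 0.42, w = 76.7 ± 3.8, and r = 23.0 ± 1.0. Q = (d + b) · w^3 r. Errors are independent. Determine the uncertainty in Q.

1.26e+08

Let u = d + b = 74.3. δu = √(δd² + δb²) = √(16.0 + 0.176) = 4.02, so δu/u = 0.0541.
Q is then a monomial in u, w, r:
δQ/Q = √((δu/u)² + (3·δw/w)² + (1·δr/r)²) = √(0.00293 + 0.0221 + 0.00189) = 0.164
Q = 7.71e+08, so δQ = 0.164 × 7.71e+08 = 1.26e+08.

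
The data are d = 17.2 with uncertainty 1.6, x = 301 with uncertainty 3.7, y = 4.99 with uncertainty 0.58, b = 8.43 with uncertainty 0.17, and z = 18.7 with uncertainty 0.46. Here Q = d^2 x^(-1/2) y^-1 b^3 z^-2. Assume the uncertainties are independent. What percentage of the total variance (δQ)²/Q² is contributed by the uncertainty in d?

(δQ/Q)² = (2·δd/d)² + (−½·δx/x)² + (-1·δy/y)² + (3·δb/b)² + (-2·δz/z)²
  d term: (2×0.0930)² = 0.0346
  x term: (-0.5×0.0123)² = 3.78e-05
  y term: (-1×0.116)² = 0.0135
  b term: (3×0.0202)² = 0.00366
  z term: (-2×0.0246)² = 0.00242
Total = 0.0542. Share from d = 0.0346/0.0542 = 0.638.

63.8%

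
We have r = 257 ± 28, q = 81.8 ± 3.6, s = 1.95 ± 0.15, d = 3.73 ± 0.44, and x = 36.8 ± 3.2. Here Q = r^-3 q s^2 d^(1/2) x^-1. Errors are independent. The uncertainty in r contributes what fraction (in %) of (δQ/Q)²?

(δQ/Q)² = (-3·δr/r)² + (1·δq/q)² + (2·δs/s)² + (½·δd/d)² + (-1·δx/x)²
  r term: (-3×0.109)² = 0.107
  q term: (1×0.0440)² = 0.00194
  s term: (2×0.0769)² = 0.0237
  d term: (0.5×0.118)² = 0.00348
  x term: (-1×0.0870)² = 0.00756
Total = 0.143. Share from r = 0.107/0.143 = 0.745.

74.5%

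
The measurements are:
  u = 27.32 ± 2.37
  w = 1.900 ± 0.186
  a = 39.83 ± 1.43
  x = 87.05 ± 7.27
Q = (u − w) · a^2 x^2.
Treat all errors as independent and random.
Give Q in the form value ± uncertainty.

(3.056 ± 0.625) × 10^8

Let h = u − w = 25.42. δh = √(δu² + δw²) = √(5.62 + 0.0346) = 2.38, so δh/h = 0.0935.
Q is then a monomial in h, a, x:
δQ/Q = √((δh/h)² + (2·δa/a)² + (2·δx/x)²) = √(0.00875 + 0.00516 + 0.0279) = 0.204
Q = 3.056e+08, so δQ = 0.204 × 3.056e+08 = 6.25e+07.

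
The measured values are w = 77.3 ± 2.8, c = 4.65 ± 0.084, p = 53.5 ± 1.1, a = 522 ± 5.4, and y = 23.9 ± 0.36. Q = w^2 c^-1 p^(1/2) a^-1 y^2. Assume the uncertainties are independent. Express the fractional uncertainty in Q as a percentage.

Relative error in a monomial: (δQ/Q)² = Σ (nᵢ · δxᵢ/xᵢ)².
  (2·δw/w)² = (2×0.0362)² = 0.00525;  (-1·δc/c)² = (-1×0.0181)² = 0.000326;  (½·δp/p)² = (0.5×0.0206)² = 0.000106;  (-1·δa/a)² = (-1×0.0103)² = 0.000107;  (2·δy/y)² = (2×0.0151)² = 0.000908
δQ/Q = √(0.00669) = 0.0818

8.18%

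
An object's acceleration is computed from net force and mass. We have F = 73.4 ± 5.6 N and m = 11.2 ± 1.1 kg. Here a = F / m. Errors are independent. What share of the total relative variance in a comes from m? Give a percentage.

(δa/a)² = (1·δF/F)² + (-1·δm/m)²
  F term: (1×0.0763)² = 0.00582
  m term: (-1×0.0982)² = 0.00965
Total = 0.0155. Share from m = 0.00965/0.0155 = 0.624.

62.4%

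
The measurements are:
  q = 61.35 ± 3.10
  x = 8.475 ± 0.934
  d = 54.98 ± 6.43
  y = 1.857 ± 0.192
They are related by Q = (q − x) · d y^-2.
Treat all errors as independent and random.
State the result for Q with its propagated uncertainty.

843.0 ± 207

Let u = q − x = 52.88. δu = √(δq² + δx²) = √(9.61 + 0.872) = 3.24, so δu/u = 0.0612.
Q is then a monomial in u, d, y:
δQ/Q = √((δu/u)² + (1·δd/d)² + (-2·δy/y)²) = √(0.00375 + 0.0137 + 0.0428) = 0.245
Q = 843.0, so δQ = 0.245 × 843.0 = 207.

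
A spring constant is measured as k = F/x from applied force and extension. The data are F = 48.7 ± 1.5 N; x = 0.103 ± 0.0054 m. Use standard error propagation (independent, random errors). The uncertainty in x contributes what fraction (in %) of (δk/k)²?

(δk/k)² = (1·δF/F)² + (-1·δx/x)²
  F term: (1×0.0308)² = 0.000949
  x term: (-1×0.0524)² = 0.00275
Total = 0.00370. Share from x = 0.00275/0.00370 = 0.743.

74.3%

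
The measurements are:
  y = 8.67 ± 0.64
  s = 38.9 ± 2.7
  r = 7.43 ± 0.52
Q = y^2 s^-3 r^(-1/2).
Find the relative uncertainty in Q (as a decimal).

0.258

For a monomial Q ∝ y^2, s^-3, r^(-1/2), fractional errors add in quadrature:
  (2·δy/y)² = (2×0.0738)² = 0.0218;  (-3·δs/s)² = (-3×0.0694)² = 0.0434;  (−½·δr/r)² = (-0.5×0.0700)² = 0.00122
δQ/Q = √(0.0664) = 0.258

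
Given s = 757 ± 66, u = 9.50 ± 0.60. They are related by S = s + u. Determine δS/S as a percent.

8.61%

For a sum/difference, combine absolute errors in quadrature:
  (δs)² = 4360;  (δu)² = 0.360
δS = √(4360) = 66.0
S = 766, so δS/S = 66.0/766 = 0.0861.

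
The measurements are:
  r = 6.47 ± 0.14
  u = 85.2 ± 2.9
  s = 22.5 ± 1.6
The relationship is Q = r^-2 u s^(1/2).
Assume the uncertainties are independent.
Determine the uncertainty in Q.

0.633

For a monomial Q ∝ r^-2, u, s^(1/2), fractional errors add in quadrature:
  (-2·δr/r)² = (-2×0.0216)² = 0.00187;  (1·δu/u)² = (1×0.0340)² = 0.00116;  (½·δs/s)² = (0.5×0.0711)² = 0.00126
δQ/Q = √(0.00430) = 0.0655
Q = 9.65, so δQ = 0.0655 × 9.65 = 0.633.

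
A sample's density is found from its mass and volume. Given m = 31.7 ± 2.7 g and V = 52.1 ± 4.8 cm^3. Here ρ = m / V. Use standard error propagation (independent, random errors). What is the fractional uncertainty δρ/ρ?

Each factor contributes (exponent × relative error)² to (δρ/ρ)²:
  (1·δm/m)² = (1×0.0852)² = 0.00725;  (-1·δV/V)² = (-1×0.0921)² = 0.00849
δρ/ρ = √(0.0157) = 0.125

0.125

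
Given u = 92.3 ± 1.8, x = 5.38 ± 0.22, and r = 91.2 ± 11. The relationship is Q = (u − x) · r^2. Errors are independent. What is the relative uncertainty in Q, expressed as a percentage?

Let w = u − x = 86.9. δw = √(δu² + δx²) = √(3.24 + 0.0484) = 1.81, so δw/w = 0.0209.
Q is then a monomial in w, r:
δQ/Q = √((δw/w)² + (2·δr/r)²) = √(0.000435 + 0.0582) = 0.242

24.2%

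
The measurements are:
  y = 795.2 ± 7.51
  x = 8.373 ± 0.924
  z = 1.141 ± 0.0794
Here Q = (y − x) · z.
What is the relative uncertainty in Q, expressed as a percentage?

7.02%

Let u = y − x = 786.8. δu = √(δy² + δx²) = √(56.4 + 0.854) = 7.57, so δu/u = 0.00962.
Q is then a monomial in u, z:
δQ/Q = √((δu/u)² + (1·δz/z)²) = √(9.25e-05 + 0.00484) = 0.0702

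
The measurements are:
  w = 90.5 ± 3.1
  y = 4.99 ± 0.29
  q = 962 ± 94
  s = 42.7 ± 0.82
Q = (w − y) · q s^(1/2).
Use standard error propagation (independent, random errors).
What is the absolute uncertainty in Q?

56300

Let u = w − y = 85.5. δu = √(δw² + δy²) = √(9.61 + 0.0841) = 3.11, so δu/u = 0.0364.
Q is then a monomial in u, q, s:
δQ/Q = √((δu/u)² + (1·δq/q)² + (½·δs/s)²) = √(0.00133 + 0.00955 + 9.22e-05) = 0.105
Q = 5.38e+05, so δQ = 0.105 × 5.38e+05 = 56300.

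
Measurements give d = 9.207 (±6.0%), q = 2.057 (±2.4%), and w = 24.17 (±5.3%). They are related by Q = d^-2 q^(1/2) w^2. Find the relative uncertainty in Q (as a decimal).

Products/powers → add relative errors in quadrature, weighted by exponent:
  (-2·δd/d)² = (-2×0.0600)² = 0.0144;  (½·δq/q)² = (0.5×0.0240)² = 0.000144;  (2·δw/w)² = (2×0.0530)² = 0.0112
δQ/Q = √(0.0258) = 0.161

0.161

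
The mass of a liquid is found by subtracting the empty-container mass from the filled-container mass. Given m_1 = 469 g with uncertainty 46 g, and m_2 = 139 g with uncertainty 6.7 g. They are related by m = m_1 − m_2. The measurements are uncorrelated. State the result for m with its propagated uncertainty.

m is a linear combination, so absolute uncertainties add in quadrature:
  (δm_1)² = 2120;  (δm_2)² = 44.9
δm = √(2160) = 46.5 g
m = 330 g.

330 ± 46.5 g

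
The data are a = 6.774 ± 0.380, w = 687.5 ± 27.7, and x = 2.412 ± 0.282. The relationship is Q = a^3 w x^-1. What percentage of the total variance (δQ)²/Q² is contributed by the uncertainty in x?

(δQ/Q)² = (3·δa/a)² + (1·δw/w)² + (-1·δx/x)²
  a term: (3×0.0561)² = 0.0283
  w term: (1×0.0403)² = 0.00162
  x term: (-1×0.117)² = 0.0137
Total = 0.0436. Share from x = 0.0137/0.0436 = 0.313.

31.3%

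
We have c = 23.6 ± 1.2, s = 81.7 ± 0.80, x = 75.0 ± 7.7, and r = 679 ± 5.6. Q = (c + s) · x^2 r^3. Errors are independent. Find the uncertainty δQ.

Let u = c + s = 105. δu = √(δc² + δs²) = √(1.44 + 0.640) = 1.44, so δu/u = 0.0137.
Q is then a monomial in u, x, r:
δQ/Q = √((δu/u)² + (2·δx/x)² + (3·δr/r)²) = √(0.000188 + 0.0422 + 0.000612) = 0.207
Q = 1.85e+14, so δQ = 0.207 × 1.85e+14 = 3.84e+13.

3.84e+13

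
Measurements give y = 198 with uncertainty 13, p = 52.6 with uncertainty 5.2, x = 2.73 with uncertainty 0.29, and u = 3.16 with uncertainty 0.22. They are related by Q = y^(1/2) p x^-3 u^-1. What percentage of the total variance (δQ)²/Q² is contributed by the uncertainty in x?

86.6%

(δQ/Q)² = (½·δy/y)² + (1·δp/p)² + (-3·δx/x)² + (-1·δu/u)²
  y term: (0.5×0.0657)² = 0.00108
  p term: (1×0.0989)² = 0.00977
  x term: (-3×0.106)² = 0.102
  u term: (-1×0.0696)² = 0.00485
Total = 0.117. Share from x = 0.102/0.117 = 0.866.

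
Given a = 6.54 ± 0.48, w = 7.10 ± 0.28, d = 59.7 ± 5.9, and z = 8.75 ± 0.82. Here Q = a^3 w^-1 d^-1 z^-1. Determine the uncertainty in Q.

0.0198

For a monomial Q ∝ a^3, w^-1, d^-1, z^-1, fractional errors add in quadrature:
  (3·δa/a)² = (3×0.0734)² = 0.0485;  (-1·δw/w)² = (-1×0.0394)² = 0.00156;  (-1·δd/d)² = (-1×0.0988)² = 0.00977;  (-1·δz/z)² = (-1×0.0937)² = 0.00878
δQ/Q = √(0.0686) = 0.262
Q = 0.0754, so δQ = 0.262 × 0.0754 = 0.0198.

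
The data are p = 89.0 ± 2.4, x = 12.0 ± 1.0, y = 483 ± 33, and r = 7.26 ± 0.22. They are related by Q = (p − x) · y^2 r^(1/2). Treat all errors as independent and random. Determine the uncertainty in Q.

Let u = p − x = 77.0. δu = √(δp² + δx²) = √(5.76 + 1.00) = 2.60, so δu/u = 0.0338.
Q is then a monomial in u, y, r:
δQ/Q = √((δu/u)² + (2·δy/y)² + (½·δr/r)²) = √(0.00114 + 0.0187 + 0.000230) = 0.142
Q = 4.84e+07, so δQ = 0.142 × 4.84e+07 = 6.85e+06.

6.85e+06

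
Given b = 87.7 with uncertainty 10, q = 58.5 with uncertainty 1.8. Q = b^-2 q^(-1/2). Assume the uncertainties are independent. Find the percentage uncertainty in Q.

22.9%

Products/powers → add relative errors in quadrature, weighted by exponent:
  (-2·δb/b)² = (-2×0.114)² = 0.0520;  (−½·δq/q)² = (-0.5×0.0308)² = 0.000237
δQ/Q = √(0.0522) = 0.229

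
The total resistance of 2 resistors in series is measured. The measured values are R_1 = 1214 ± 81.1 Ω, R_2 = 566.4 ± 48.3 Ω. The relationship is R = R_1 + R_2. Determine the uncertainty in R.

R is a linear combination, so absolute uncertainties add in quadrature:
  (δR_1)² = 6580;  (δR_2)² = 2330
δR = √(8910) = 94.4 Ω

94.4 Ω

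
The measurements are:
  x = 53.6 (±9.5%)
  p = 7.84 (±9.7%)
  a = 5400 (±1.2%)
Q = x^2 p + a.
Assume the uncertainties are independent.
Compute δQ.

4810

Let w = x^2·p = 22500. δw/w = √((2·δx/x)² + (1·δp/p)²) = √(0.0361 + 0.00941) = 0.213, so δw = 4810.
Q = w + a: δQ = √(δw² + δa²) = √(2.31e+07 + 4200) = 4810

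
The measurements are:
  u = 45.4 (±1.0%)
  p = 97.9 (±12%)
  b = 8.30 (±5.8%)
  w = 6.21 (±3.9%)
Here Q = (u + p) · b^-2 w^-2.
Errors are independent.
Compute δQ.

Let h = u + p = 143. δh = √(δu² + δp²) = √(0.206 + 138) = 11.8, so δh/h = 0.0820.
Q is then a monomial in h, b, w:
δQ/Q = √((δh/h)² + (-2·δb/b)² + (-2·δw/w)²) = √(0.00673 + 0.0135 + 0.00608) = 0.162
Q = 0.0539, so δQ = 0.162 × 0.0539 = 0.00874.

0.00874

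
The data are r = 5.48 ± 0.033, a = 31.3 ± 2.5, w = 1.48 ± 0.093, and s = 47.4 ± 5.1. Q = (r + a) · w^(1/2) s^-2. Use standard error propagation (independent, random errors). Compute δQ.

Let u = r + a = 36.8. δu = √(δr² + δa²) = √(0.00109 + 6.25) = 2.50, so δu/u = 0.0680.
Q is then a monomial in u, w, s:
δQ/Q = √((δu/u)² + (½·δw/w)² + (-2·δs/s)²) = √(0.00462 + 0.000987 + 0.0463) = 0.228
Q = 0.0199, so δQ = 0.228 × 0.0199 = 0.00454.

0.00454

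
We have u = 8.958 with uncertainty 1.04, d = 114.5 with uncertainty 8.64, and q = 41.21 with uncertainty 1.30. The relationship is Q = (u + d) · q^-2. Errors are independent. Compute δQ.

0.00688

Let w = u + d = 123.5. δw = √(δu² + δd²) = √(1.08 + 74.6) = 8.70, so δw/w = 0.0705.
Q is then a monomial in w, q:
δQ/Q = √((δw/w)² + (-2·δq/q)²) = √(0.00497 + 0.00398) = 0.0946
Q = 0.07270, so δQ = 0.0946 × 0.07270 = 0.00688.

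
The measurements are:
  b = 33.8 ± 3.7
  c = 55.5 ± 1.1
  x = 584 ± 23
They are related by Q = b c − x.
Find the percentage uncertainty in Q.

16.3%

Let p = b·c = 1880. δp/p = √((1·δb/b)² + (1·δc/c)²) = √(0.0120 + 0.000393) = 0.111, so δp = 209.
Q = p − x: δQ = √(δp² + δx²) = √(43600 + 529) = 210
Q = 1290, so δQ/Q = 210/1290 = 0.163.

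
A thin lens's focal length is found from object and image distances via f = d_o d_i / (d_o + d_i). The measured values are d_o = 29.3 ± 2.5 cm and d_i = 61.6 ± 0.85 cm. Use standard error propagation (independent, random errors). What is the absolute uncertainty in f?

1.15 cm

∂f/∂d_o = (d_i/(d_o+d_i))² = 0.459;  ∂f/∂d_i = (d_o/(d_o+d_i))² = 0.104
δf = √((∂f/∂d_o · δd_o)² + (∂f/∂d_i · δd_i)²) = √(1.32 + 0.00780) = 1.15 cm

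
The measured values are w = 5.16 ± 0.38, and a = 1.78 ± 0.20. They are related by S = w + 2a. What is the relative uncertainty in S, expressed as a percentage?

Each term contributes (cᵢ δxᵢ)² to (δS)²:
  (δw)² = 0.144;  (2·δa)² = 0.160
δS = √(0.304) = 0.552
S = 8.72, so δS/S = 0.552/8.72 = 0.0633.

6.33%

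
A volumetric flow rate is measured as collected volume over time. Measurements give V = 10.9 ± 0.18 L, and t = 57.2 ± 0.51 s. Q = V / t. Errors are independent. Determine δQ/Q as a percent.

1.88%

Relative error in a monomial: (δQ/Q)² = Σ (nᵢ · δxᵢ/xᵢ)².
  (1·δV/V)² = (1×0.0165)² = 0.000273;  (-1·δt/t)² = (-1×0.00892)² = 7.95e-05
δQ/Q = √(0.000352) = 0.0188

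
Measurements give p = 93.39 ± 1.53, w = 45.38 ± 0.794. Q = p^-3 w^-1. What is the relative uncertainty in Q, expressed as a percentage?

Since Q is a product/quotient, work with relative uncertainties:
  (-3·δp/p)² = (-3×0.0164)² = 0.00242;  (-1·δw/w)² = (-1×0.0175)² = 0.000306
δQ/Q = √(0.00272) = 0.0522

5.22%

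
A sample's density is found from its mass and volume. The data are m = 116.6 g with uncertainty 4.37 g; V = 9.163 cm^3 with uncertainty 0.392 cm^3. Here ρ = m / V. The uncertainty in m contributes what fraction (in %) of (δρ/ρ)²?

43.4%

(δρ/ρ)² = (1·δm/m)² + (-1·δV/V)²
  m term: (1×0.0375)² = 0.00140
  V term: (-1×0.0428)² = 0.00183
Total = 0.00323. Share from m = 0.00140/0.00323 = 0.434.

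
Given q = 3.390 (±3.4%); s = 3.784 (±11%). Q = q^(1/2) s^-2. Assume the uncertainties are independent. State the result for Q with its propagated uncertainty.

Each factor contributes (exponent × relative error)² to (δQ/Q)²:
  (½·δq/q)² = (0.5×0.0340)² = 0.000289;  (-2·δs/s)² = (-2×0.110)² = 0.0484
δQ/Q = √(0.0487) = 0.221
Q = 0.1286, so δQ = 0.221 × 0.1286 = 0.0284.

0.1286 ± 0.0284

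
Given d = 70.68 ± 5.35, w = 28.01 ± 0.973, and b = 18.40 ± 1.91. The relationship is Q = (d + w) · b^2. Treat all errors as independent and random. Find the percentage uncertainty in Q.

Let u = d + w = 98.69. δu = √(δd² + δw²) = √(28.6 + 0.947) = 5.44, so δu/u = 0.0551.
Q is then a monomial in u, b:
δQ/Q = √((δu/u)² + (2·δb/b)²) = √(0.00304 + 0.0431) = 0.215

21.5%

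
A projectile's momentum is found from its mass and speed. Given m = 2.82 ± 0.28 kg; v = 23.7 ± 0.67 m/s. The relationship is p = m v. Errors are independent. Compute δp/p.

0.103

Since p is a product/quotient, work with relative uncertainties:
  (1·δm/m)² = (1×0.0993)² = 0.00986;  (1·δv/v)² = (1×0.0283)² = 0.000799
δp/p = √(0.0107) = 0.103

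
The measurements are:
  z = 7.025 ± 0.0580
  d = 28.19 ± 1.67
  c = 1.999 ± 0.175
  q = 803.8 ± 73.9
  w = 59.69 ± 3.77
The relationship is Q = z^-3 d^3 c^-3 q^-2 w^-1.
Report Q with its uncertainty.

Since Q is a product/quotient, work with relative uncertainties:
  (-3·δz/z)² = (-3×0.00826)² = 0.000613;  (3·δd/d)² = (3×0.0592)² = 0.0316;  (-3·δc/c)² = (-3×0.0875)² = 0.0690;  (-2·δq/q)² = (-2×0.0919)² = 0.0338;  (-1·δw/w)² = (-1×0.0632)² = 0.00399
δQ/Q = √(0.139) = 0.373
Q = 2.098e-07, so δQ = 0.373 × 2.098e-07 = 7.82e-08.

(2.098 ± 0.782) × 10^-7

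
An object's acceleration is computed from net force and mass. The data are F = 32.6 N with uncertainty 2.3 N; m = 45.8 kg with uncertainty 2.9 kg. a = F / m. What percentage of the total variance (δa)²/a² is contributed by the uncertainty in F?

(δa/a)² = (1·δF/F)² + (-1·δm/m)²
  F term: (1×0.0706)² = 0.00498
  m term: (-1×0.0633)² = 0.00401
Total = 0.00899. Share from F = 0.00498/0.00899 = 0.554.

55.4%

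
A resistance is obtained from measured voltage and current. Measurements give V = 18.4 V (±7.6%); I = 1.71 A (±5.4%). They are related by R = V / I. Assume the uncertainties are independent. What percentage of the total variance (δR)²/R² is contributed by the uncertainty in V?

66.5%

(δR/R)² = (1·δV/V)² + (-1·δI/I)²
  V term: (1×0.0760)² = 0.00578
  I term: (-1×0.0540)² = 0.00292
Total = 0.00869. Share from V = 0.00578/0.00869 = 0.665.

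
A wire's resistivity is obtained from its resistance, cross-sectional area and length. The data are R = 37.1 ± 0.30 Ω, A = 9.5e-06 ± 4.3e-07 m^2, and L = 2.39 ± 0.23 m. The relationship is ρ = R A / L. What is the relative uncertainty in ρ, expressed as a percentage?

10.7%

Relative error in a monomial: (δρ/ρ)² = Σ (nᵢ · δxᵢ/xᵢ)².
  (1·δR/R)² = (1×0.00809)² = 6.54e-05;  (1·δA/A)² = (1×0.0453)² = 0.00205;  (-1·δL/L)² = (-1×0.0962)² = 0.00926
δρ/ρ = √(0.0114) = 0.107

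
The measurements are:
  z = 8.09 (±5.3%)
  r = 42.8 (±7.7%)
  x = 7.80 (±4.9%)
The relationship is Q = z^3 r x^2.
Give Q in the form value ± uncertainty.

(1.38 ± 0.279) × 10^6

Relative error in a monomial: (δQ/Q)² = Σ (nᵢ · δxᵢ/xᵢ)².
  (3·δz/z)² = (3×0.0530)² = 0.0253;  (1·δr/r)² = (1×0.0770)² = 0.00593;  (2·δx/x)² = (2×0.0490)² = 0.00960
δQ/Q = √(0.0408) = 0.202
Q = 1.38e+06, so δQ = 0.202 × 1.38e+06 = 2.79e+05.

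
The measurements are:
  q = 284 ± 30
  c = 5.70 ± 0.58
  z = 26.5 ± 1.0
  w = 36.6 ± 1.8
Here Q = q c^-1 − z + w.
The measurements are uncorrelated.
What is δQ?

7.59

Let p = q·c^-1 = 49.8. δp/p = √((1·δq/q)² + (-1·δc/c)²) = √(0.0112 + 0.0104) = 0.147, so δp = 7.31.
Q = p − z + w: δQ = √(δp² + δz² + δw²) = √(53.4 + 1.00 + 3.24) = 7.59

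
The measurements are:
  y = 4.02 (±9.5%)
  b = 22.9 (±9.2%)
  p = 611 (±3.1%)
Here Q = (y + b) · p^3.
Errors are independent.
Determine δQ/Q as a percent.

Let u = y + b = 26.9. δu = √(δy² + δb²) = √(0.146 + 4.44) = 2.14, so δu/u = 0.0795.
Q is then a monomial in u, p:
δQ/Q = √((δu/u)² + (3·δp/p)²) = √(0.00633 + 0.00865) = 0.122

12.2%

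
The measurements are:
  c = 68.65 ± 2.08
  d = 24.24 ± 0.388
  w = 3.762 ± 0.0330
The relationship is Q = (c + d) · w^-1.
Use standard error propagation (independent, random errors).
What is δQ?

0.603

Let u = c + d = 92.89. δu = √(δc² + δd²) = √(4.33 + 0.151) = 2.12, so δu/u = 0.0228.
Q is then a monomial in u, w:
δQ/Q = √((δu/u)² + (-1·δw/w)²) = √(0.000519 + 7.69e-05) = 0.0244
Q = 24.69, so δQ = 0.0244 × 24.69 = 0.603.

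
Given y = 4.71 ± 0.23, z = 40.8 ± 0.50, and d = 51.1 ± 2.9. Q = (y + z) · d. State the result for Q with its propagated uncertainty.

2330 ± 135

Let u = y + z = 45.5. δu = √(δy² + δz²) = √(0.0529 + 0.250) = 0.550, so δu/u = 0.0121.
Q is then a monomial in u, d:
δQ/Q = √((δu/u)² + (1·δd/d)²) = √(0.000146 + 0.00322) = 0.0580
Q = 2330, so δQ = 0.0580 × 2330 = 135.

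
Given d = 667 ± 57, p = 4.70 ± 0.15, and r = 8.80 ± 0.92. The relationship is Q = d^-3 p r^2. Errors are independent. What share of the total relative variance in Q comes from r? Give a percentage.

(δQ/Q)² = (-3·δd/d)² + (1·δp/p)² + (2·δr/r)²
  d term: (-3×0.0855)² = 0.0657
  p term: (1×0.0319)² = 0.00102
  r term: (2×0.105)² = 0.0437
Total = 0.110. Share from r = 0.0437/0.110 = 0.396.

39.6%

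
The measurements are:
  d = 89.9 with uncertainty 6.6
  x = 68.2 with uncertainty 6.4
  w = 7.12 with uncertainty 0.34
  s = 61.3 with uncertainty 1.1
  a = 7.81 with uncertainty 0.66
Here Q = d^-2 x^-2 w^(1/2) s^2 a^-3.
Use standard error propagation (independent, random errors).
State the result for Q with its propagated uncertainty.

(5.60 ± 1.96) × 10^-7

Since Q is a product/quotient, work with relative uncertainties:
  (-2·δd/d)² = (-2×0.0734)² = 0.0216;  (-2·δx/x)² = (-2×0.0938)² = 0.0352;  (½·δw/w)² = (0.5×0.0478)² = 0.000570;  (2·δs/s)² = (2×0.0179)² = 0.00129;  (-3·δa/a)² = (-3×0.0845)² = 0.0643
δQ/Q = √(0.123) = 0.351
Q = 5.6e-07, so δQ = 0.351 × 5.6e-07 = 1.96e-07.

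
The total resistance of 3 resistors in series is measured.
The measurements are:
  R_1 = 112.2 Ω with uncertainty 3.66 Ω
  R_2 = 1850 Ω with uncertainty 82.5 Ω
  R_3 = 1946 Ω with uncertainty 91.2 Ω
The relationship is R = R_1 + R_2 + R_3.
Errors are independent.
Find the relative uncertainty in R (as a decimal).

0.0315

Each term contributes (cᵢ δxᵢ)² to (δR)²:
  (δR_1)² = 13.4;  (δR_2)² = 6810;  (δR_3)² = 8320
δR = √(15100) = 123 Ω
R = 3908 Ω, so δR/R = 123/3908 = 0.0315.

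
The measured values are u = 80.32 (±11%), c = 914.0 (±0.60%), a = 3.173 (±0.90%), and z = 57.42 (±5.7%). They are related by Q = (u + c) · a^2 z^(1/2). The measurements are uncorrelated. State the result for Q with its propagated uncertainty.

75860 ± 2680

Let w = u + c = 994.3. δw = √(δu² + δc²) = √(78.1 + 30.1) = 10.4, so δw/w = 0.0105.
Q is then a monomial in w, a, z:
δQ/Q = √((δw/w)² + (2·δa/a)² + (½·δz/z)²) = √(0.000109 + 0.000324 + 0.000812) = 0.0353
Q = 75860, so δQ = 0.0353 × 75860 = 2680.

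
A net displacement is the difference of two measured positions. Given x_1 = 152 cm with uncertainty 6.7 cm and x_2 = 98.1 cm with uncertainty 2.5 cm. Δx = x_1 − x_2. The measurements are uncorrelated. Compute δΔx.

7.15 cm

Each term contributes (cᵢ δxᵢ)² to (δΔx)²:
  (δx_1)² = 44.9;  (δx_2)² = 6.25
δΔx = √(51.1) = 7.15 cm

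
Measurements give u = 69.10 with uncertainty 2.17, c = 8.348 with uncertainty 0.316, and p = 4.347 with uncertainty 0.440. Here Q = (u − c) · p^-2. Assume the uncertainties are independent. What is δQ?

0.661

Let w = u − c = 60.75. δw = √(δu² + δc²) = √(4.71 + 0.0999) = 2.19, so δw/w = 0.0361.
Q is then a monomial in w, p:
δQ/Q = √((δw/w)² + (-2·δp/p)²) = √(0.00130 + 0.0410) = 0.206
Q = 3.215, so δQ = 0.206 × 3.215 = 0.661.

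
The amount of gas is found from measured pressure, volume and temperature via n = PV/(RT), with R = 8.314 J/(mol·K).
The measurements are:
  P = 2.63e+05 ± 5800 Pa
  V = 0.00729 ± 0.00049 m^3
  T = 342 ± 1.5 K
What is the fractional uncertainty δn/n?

0.0709

Products/powers → add relative errors in quadrature, weighted by exponent:
  (1·δP/P)² = (1×0.0221)² = 0.000486;  (1·δV/V)² = (1×0.0672)² = 0.00452;  (-1·δT/T)² = (-1×0.00439)² = 1.92e-05
δn/n = √(0.00502) = 0.0709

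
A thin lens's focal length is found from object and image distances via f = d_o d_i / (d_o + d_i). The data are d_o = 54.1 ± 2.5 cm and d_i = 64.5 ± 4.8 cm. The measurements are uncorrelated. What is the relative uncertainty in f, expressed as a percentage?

4.22%

∂f/∂d_o = (d_i/(d_o+d_i))² = 0.296;  ∂f/∂d_i = (d_o/(d_o+d_i))² = 0.208
δf = √((∂f/∂d_o · δd_o)² + (∂f/∂d_i · δd_i)²) = √(0.547 + 0.998) = 1.24 cm
f = 29.4 cm, so δf/f = 1.24/29.4 = 0.0422.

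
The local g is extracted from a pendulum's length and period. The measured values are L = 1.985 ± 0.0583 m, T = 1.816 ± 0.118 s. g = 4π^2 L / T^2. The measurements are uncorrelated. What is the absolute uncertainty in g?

3.17 m/s^2

Relative error in a monomial: (δg/g)² = Σ (nᵢ · δxᵢ/xᵢ)².
  (1·δL/L)² = (1×0.0294)² = 0.000863;  (-2·δT/T)² = (-2×0.0650)² = 0.0169
δg/g = √(0.0178) = 0.133
g = 23.76 m/s^2, so δg = 0.133 × 23.76 = 3.17 m/s^2.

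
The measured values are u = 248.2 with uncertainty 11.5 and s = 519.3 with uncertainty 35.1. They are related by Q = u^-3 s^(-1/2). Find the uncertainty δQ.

4.11e-10

For a monomial Q ∝ u^-3, s^(-1/2), fractional errors add in quadrature:
  (-3·δu/u)² = (-3×0.0463)² = 0.0193;  (−½·δs/s)² = (-0.5×0.0676)² = 0.00114
δQ/Q = √(0.0205) = 0.143
Q = 2.87e-09, so δQ = 0.143 × 2.87e-09 = 4.11e-10.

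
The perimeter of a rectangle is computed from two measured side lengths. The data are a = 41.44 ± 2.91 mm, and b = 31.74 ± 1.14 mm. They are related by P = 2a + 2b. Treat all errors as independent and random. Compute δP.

Each term contributes (cᵢ δxᵢ)² to (δP)²:
  (2·δa)² = 33.9;  (2·δb)² = 5.20
δP = √(39.1) = 6.25 mm

6.25 mm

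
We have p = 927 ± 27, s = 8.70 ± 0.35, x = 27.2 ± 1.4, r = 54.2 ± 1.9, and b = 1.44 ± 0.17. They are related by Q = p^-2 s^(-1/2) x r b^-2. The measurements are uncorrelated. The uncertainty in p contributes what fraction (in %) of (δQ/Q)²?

5.35%

(δQ/Q)² = (-2·δp/p)² + (−½·δs/s)² + (1·δx/x)² + (1·δr/r)² + (-2·δb/b)²
  p term: (-2×0.0291)² = 0.00339
  s term: (-0.5×0.0402)² = 0.000405
  x term: (1×0.0515)² = 0.00265
  r term: (1×0.0351)² = 0.00123
  b term: (-2×0.118)² = 0.0557
Total = 0.0634. Share from p = 0.00339/0.0634 = 0.0535.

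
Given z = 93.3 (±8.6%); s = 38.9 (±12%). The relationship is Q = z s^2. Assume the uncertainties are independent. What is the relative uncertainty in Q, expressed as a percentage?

Each factor contributes (exponent × relative error)² to (δQ/Q)²:
  (1·δz/z)² = (1×0.0860)² = 0.00740;  (2·δs/s)² = (2×0.120)² = 0.0576
δQ/Q = √(0.0650) = 0.255

25.5%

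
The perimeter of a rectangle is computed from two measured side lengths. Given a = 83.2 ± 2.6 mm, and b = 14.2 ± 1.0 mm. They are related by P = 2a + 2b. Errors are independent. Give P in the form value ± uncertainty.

195 ± 5.57 mm

Absolute uncertainties add in quadrature for a linear combination:
  (2·δa)² = 27.0;  (2·δb)² = 4.00
δP = √(31.0) = 5.57 mm
P = 195 mm.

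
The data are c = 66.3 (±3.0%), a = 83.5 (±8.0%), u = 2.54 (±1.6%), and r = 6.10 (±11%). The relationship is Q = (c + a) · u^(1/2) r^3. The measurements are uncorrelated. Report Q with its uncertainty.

Let w = c + a = 150. δw = √(δc² + δa²) = √(3.96 + 44.6) = 6.97, so δw/w = 0.0465.
Q is then a monomial in w, u, r:
δQ/Q = √((δw/w)² + (½·δu/u)² + (3·δr/r)²) = √(0.00216 + 6.4e-05 + 0.109) = 0.333
Q = 54200, so δQ = 0.333 × 54200 = 18100.

54200 ± 18100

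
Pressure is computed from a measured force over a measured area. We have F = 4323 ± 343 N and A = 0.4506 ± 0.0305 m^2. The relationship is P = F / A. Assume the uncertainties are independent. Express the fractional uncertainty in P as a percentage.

Relative error in a monomial: (δP/P)² = Σ (nᵢ · δxᵢ/xᵢ)².
  (1·δF/F)² = (1×0.0793)² = 0.00630;  (-1·δA/A)² = (-1×0.0677)² = 0.00458
δP/P = √(0.0109) = 0.104

10.4%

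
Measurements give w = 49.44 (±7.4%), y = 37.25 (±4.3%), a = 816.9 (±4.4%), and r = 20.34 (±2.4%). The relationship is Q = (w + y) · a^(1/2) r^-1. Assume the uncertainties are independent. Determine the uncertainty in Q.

Let u = w + y = 86.69. δu = √(δw² + δy²) = √(13.4 + 2.57) = 3.99, so δu/u = 0.0461.
Q is then a monomial in u, a, r:
δQ/Q = √((δu/u)² + (½·δa/a)² + (-1·δr/r)²) = √(0.00212 + 0.000484 + 0.000576) = 0.0564
Q = 121.8, so δQ = 0.0564 × 121.8 = 6.87.

6.87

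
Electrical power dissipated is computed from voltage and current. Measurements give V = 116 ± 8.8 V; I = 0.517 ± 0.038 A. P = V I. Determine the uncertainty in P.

P is a product of powers, so relative uncertainties combine in quadrature:
  (1·δV/V)² = (1×0.0759)² = 0.00576;  (1·δI/I)² = (1×0.0735)² = 0.00540
δP/P = √(0.0112) = 0.106
P = 60.0 W, so δP = 0.106 × 60.0 = 6.33 W.

6.33 W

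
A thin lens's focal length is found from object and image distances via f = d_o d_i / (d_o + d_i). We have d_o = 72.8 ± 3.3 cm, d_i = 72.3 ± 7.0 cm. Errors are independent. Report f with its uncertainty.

36.3 ± 1.94 cm

∂f/∂d_o = (d_i/(d_o+d_i))² = 0.248;  ∂f/∂d_i = (d_o/(d_o+d_i))² = 0.252
δf = √((∂f/∂d_o · δd_o)² + (∂f/∂d_i · δd_i)²) = √(0.671 + 3.10) = 1.94 cm
f = 36.3 cm.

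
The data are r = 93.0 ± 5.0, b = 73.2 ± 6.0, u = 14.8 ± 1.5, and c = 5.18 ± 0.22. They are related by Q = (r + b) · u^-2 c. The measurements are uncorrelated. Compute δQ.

0.835

Let w = r + b = 166. δw = √(δr² + δb²) = √(25.0 + 36.0) = 7.81, so δw/w = 0.0470.
Q is then a monomial in w, u, c:
δQ/Q = √((δw/w)² + (-2·δu/u)² + (1·δc/c)²) = √(0.00221 + 0.0411 + 0.00180) = 0.212
Q = 3.93, so δQ = 0.212 × 3.93 = 0.835.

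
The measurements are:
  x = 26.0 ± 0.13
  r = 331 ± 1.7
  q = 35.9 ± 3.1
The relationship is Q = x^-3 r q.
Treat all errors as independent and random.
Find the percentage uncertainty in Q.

8.78%

Products/powers → add relative errors in quadrature, weighted by exponent:
  (-3·δx/x)² = (-3×0.00500)² = 0.000225;  (1·δr/r)² = (1×0.00514)² = 2.64e-05;  (1·δq/q)² = (1×0.0864)² = 0.00746
δQ/Q = √(0.00771) = 0.0878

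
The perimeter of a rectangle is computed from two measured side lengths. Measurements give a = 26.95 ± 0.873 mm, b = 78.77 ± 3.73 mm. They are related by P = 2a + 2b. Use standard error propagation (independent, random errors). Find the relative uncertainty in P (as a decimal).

0.0362

For a sum/difference, combine absolute errors in quadrature:
  (2·δa)² = 3.05;  (2·δb)² = 55.7
δP = √(58.7) = 7.66 mm
P = 211.4 mm, so δP/P = 7.66/211.4 = 0.0362.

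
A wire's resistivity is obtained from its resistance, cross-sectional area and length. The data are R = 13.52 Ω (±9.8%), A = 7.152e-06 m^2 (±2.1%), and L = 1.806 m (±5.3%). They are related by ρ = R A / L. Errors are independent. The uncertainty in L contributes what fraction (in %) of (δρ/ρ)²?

(δρ/ρ)² = (1·δR/R)² + (1·δA/A)² + (-1·δL/L)²
  R term: (1×0.0980)² = 0.00960
  A term: (1×0.0210)² = 0.000441
  L term: (-1×0.0530)² = 0.00281
Total = 0.0129. Share from L = 0.00281/0.0129 = 0.219.

21.9%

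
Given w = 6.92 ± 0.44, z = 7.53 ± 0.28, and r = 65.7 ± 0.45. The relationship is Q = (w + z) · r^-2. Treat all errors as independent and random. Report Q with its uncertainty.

0.00335 ± 0.000129

Let u = w + z = 14.4. δu = √(δw² + δz²) = √(0.194 + 0.0784) = 0.522, so δu/u = 0.0361.
Q is then a monomial in u, r:
δQ/Q = √((δu/u)² + (-2·δr/r)²) = √(0.00130 + 0.000188) = 0.0386
Q = 0.00335, so δQ = 0.0386 × 0.00335 = 0.000129.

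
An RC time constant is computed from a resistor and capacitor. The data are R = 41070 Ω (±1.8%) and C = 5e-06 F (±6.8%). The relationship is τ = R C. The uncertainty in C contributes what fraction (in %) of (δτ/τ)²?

93.5%

(δτ/τ)² = (1·δR/R)² + (1·δC/C)²
  R term: (1×0.0180)² = 0.000324
  C term: (1×0.0680)² = 0.00462
Total = 0.00495. Share from C = 0.00462/0.00495 = 0.935.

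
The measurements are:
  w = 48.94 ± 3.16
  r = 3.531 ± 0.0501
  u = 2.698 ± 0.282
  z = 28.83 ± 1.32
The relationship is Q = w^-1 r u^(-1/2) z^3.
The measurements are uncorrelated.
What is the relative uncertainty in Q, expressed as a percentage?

16.1%

Relative error in a monomial: (δQ/Q)² = Σ (nᵢ · δxᵢ/xᵢ)².
  (-1·δw/w)² = (-1×0.0646)² = 0.00417;  (1·δr/r)² = (1×0.0142)² = 0.000201;  (−½·δu/u)² = (-0.5×0.105)² = 0.00273;  (3·δz/z)² = (3×0.0458)² = 0.0189
δQ/Q = √(0.0260) = 0.161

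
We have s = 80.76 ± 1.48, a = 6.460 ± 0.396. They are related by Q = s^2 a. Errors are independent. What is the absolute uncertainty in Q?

3010

Q is a product of powers, so relative uncertainties combine in quadrature:
  (2·δs/s)² = (2×0.0183)² = 0.00134;  (1·δa/a)² = (1×0.0613)² = 0.00376
δQ/Q = √(0.00510) = 0.0714
Q = 42130, so δQ = 0.0714 × 42130 = 3010.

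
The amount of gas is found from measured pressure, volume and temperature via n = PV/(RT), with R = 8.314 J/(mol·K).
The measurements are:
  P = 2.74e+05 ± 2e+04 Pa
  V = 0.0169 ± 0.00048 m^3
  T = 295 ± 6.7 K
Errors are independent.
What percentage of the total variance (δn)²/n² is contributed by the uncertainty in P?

80.1%

(δn/n)² = (1·δP/P)² + (1·δV/V)² + (-1·δT/T)²
  P term: (1×0.0730)² = 0.00533
  V term: (1×0.0284)² = 0.000807
  T term: (-1×0.0227)² = 0.000516
Total = 0.00665. Share from P = 0.00533/0.00665 = 0.801.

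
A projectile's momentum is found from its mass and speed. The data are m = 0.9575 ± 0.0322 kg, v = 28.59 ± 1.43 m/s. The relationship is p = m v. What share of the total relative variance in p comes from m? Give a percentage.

(δp/p)² = (1·δm/m)² + (1·δv/v)²
  m term: (1×0.0336)² = 0.00113
  v term: (1×0.0500)² = 0.00250
Total = 0.00363. Share from m = 0.00113/0.00363 = 0.311.

31.1%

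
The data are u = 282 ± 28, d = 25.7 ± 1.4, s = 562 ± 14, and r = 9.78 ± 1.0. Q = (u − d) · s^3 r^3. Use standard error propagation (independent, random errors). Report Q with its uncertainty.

(4.26 ± 1.42) × 10^13

Let w = u − d = 256. δw = √(δu² + δd²) = √(784 + 1.96) = 28.0, so δw/w = 0.109.
Q is then a monomial in w, s, r:
δQ/Q = √((δw/w)² + (3·δs/s)² + (3·δr/r)²) = √(0.0120 + 0.00559 + 0.0941) = 0.334
Q = 4.26e+13, so δQ = 0.334 × 4.26e+13 = 1.42e+13.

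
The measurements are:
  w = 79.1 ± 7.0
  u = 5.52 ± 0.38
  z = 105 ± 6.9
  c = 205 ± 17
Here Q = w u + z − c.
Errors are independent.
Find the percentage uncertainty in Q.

15.5%

Let p = w·u = 437. δp/p = √((1·δw/w)² + (1·δu/u)²) = √(0.00783 + 0.00474) = 0.112, so δp = 49.0.
Q = p + z − c: δQ = √(δp² + δz² + δc²) = √(2400 + 47.6 + 289) = 52.3
Q = 337, so δQ/Q = 52.3/337 = 0.155.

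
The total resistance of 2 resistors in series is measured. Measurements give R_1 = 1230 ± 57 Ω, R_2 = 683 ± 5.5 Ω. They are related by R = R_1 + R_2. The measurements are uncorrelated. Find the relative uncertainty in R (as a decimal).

0.0299

For a sum/difference, combine absolute errors in quadrature:
  (δR_1)² = 3250;  (δR_2)² = 30.2
δR = √(3280) = 57.3 Ω
R = 1910 Ω, so δR/R = 57.3/1910 = 0.0299.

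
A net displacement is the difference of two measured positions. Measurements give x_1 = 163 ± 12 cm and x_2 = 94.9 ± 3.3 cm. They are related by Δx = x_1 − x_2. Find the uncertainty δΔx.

12.4 cm

Sums and differences: (δΔx)² = Σ (cᵢ δxᵢ)².
  (δx_1)² = 144;  (δx_2)² = 10.9
δΔx = √(155) = 12.4 cm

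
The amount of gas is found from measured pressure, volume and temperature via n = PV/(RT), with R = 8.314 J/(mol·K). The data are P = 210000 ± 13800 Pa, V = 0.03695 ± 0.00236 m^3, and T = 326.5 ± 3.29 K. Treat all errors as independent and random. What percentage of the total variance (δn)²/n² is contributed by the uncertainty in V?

(δn/n)² = (1·δP/P)² + (1·δV/V)² + (-1·δT/T)²
  P term: (1×0.0657)² = 0.00432
  V term: (1×0.0639)² = 0.00408
  T term: (-1×0.0101)² = 0.000102
Total = 0.00850. Share from V = 0.00408/0.00850 = 0.480.

48.0%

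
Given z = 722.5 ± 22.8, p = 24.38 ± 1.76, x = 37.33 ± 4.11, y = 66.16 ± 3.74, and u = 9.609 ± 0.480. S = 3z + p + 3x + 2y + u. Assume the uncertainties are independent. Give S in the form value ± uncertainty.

2446 ± 69.9

For a sum/difference, combine absolute errors in quadrature:
  (3·δz)² = 4680;  (δp)² = 3.10;  (3·δx)² = 152;  (2·δy)² = 56.0;  (δu)² = 0.230
δS = √(4890) = 69.9
S = 2446.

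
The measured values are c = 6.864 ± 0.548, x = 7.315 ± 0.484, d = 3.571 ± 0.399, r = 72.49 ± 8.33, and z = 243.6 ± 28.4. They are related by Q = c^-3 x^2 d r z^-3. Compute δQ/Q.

0.472

Products/powers → add relative errors in quadrature, weighted by exponent:
  (-3·δc/c)² = (-3×0.0798)² = 0.0574;  (2·δx/x)² = (2×0.0662)² = 0.0175;  (1·δd/d)² = (1×0.112)² = 0.0125;  (1·δr/r)² = (1×0.115)² = 0.0132;  (-3·δz/z)² = (-3×0.117)² = 0.122
δQ/Q = √(0.223) = 0.472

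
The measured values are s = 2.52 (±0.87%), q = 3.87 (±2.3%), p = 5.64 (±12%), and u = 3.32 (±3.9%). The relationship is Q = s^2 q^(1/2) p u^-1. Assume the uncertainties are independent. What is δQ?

Q is a product of powers, so relative uncertainties combine in quadrature:
  (2·δs/s)² = (2×0.00870)² = 0.000303;  (½·δq/q)² = (0.5×0.0230)² = 0.000132;  (1·δp/p)² = (1×0.120)² = 0.0144;  (-1·δu/u)² = (-1×0.0390)² = 0.00152
δQ/Q = √(0.0164) = 0.128
Q = 21.2, so δQ = 0.128 × 21.2 = 2.71.

2.71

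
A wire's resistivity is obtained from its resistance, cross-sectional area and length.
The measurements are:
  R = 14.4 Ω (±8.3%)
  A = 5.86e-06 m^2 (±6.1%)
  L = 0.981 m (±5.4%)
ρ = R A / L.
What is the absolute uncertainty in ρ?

1e-05 Ω·m

Relative error in a monomial: (δρ/ρ)² = Σ (nᵢ · δxᵢ/xᵢ)².
  (1·δR/R)² = (1×0.0830)² = 0.00689;  (1·δA/A)² = (1×0.0610)² = 0.00372;  (-1·δL/L)² = (-1×0.0540)² = 0.00292
δρ/ρ = √(0.0135) = 0.116
ρ = 8.6e-05 Ω·m, so δρ = 0.116 × 8.6e-05 = 1e-05 Ω·m.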